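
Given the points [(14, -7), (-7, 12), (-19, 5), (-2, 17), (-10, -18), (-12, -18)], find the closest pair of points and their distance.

Computing all pairwise distances among 6 points:

d((14, -7), (-7, 12)) = 28.3196
d((14, -7), (-19, 5)) = 35.1141
d((14, -7), (-2, 17)) = 28.8444
d((14, -7), (-10, -18)) = 26.4008
d((14, -7), (-12, -18)) = 28.2312
d((-7, 12), (-19, 5)) = 13.8924
d((-7, 12), (-2, 17)) = 7.0711
d((-7, 12), (-10, -18)) = 30.1496
d((-7, 12), (-12, -18)) = 30.4138
d((-19, 5), (-2, 17)) = 20.8087
d((-19, 5), (-10, -18)) = 24.6982
d((-19, 5), (-12, -18)) = 24.0416
d((-2, 17), (-10, -18)) = 35.9026
d((-2, 17), (-12, -18)) = 36.4005
d((-10, -18), (-12, -18)) = 2.0 <-- minimum

Closest pair: (-10, -18) and (-12, -18) with distance 2.0

The closest pair is (-10, -18) and (-12, -18) with Euclidean distance 2.0. For 6 points, brute-force pairwise comparison is shown above. For large n, the divide-and-conquer algorithm (sort by x, recurse on halves, check the dividing strip) achieves O(n log n).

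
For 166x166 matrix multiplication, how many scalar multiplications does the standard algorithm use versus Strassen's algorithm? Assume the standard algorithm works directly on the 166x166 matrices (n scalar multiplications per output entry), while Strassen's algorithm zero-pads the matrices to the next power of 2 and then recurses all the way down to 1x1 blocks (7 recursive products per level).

Matrix multiplication for 166x166 matrices:

Strassen's algorithm requires power-of-2 dimensions. Pad 166x166 to 256x256 (next power of 2).

Standard algorithm: 166^3 = 4574296 multiplications
Strassen's algorithm: 7^(log2(256)) = 7^8 = 5764801 multiplications
Difference: 4574296 - 5764801 = -1190505 (Strassen uses MORE here due to padding overhead — for small or just-over-power-of-2 n, padding can outweigh the per-level savings)

Standard: 4574296 multiplications (166^3). Strassen: 5764801 multiplications (7^8, after padding to 256x256). Strassen reduces 8 recursive multiplications to 7 at each level.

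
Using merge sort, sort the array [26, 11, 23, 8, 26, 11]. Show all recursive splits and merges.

Merge sort trace:

Split: [26, 11, 23, 8, 26, 11] -> [26, 11, 23] and [8, 26, 11]
  Split: [26, 11, 23] -> [26] and [11, 23]
    Split: [11, 23] -> [11] and [23]
    Merge: [11] + [23] -> [11, 23]
  Merge: [26] + [11, 23] -> [11, 23, 26]
  Split: [8, 26, 11] -> [8] and [26, 11]
    Split: [26, 11] -> [26] and [11]
    Merge: [26] + [11] -> [11, 26]
  Merge: [8] + [11, 26] -> [8, 11, 26]
Merge: [11, 23, 26] + [8, 11, 26] -> [8, 11, 11, 23, 26, 26]

Final sorted array: [8, 11, 11, 23, 26, 26]

The merge sort proceeds by recursively splitting the array and merging sorted halves.
After all merges, the sorted array is [8, 11, 11, 23, 26, 26].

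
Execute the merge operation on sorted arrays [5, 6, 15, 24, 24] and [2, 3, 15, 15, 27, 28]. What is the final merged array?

Merging process:

Compare 5 vs 2: take 2 from right. Merged: [2]
Compare 5 vs 3: take 3 from right. Merged: [2, 3]
Compare 5 vs 15: take 5 from left. Merged: [2, 3, 5]
Compare 6 vs 15: take 6 from left. Merged: [2, 3, 5, 6]
Compare 15 vs 15: take 15 from left. Merged: [2, 3, 5, 6, 15]
Compare 24 vs 15: take 15 from right. Merged: [2, 3, 5, 6, 15, 15]
Compare 24 vs 15: take 15 from right. Merged: [2, 3, 5, 6, 15, 15, 15]
Compare 24 vs 27: take 24 from left. Merged: [2, 3, 5, 6, 15, 15, 15, 24]
Compare 24 vs 27: take 24 from left. Merged: [2, 3, 5, 6, 15, 15, 15, 24, 24]
Append remaining from right: [27, 28]. Merged: [2, 3, 5, 6, 15, 15, 15, 24, 24, 27, 28]

Final merged array: [2, 3, 5, 6, 15, 15, 15, 24, 24, 27, 28]
Total comparisons: 9

The merged array is [2, 3, 5, 6, 15, 15, 15, 24, 24, 27, 28], requiring 9 comparisons. The merge step runs in O(n) time where n is the total number of elements.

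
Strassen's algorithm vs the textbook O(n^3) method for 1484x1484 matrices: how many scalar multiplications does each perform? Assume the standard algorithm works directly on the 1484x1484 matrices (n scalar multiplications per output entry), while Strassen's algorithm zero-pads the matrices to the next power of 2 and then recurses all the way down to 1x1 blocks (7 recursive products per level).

Matrix multiplication for 1484x1484 matrices:

Strassen's algorithm requires power-of-2 dimensions. Pad 1484x1484 to 2048x2048 (next power of 2).

Standard algorithm: 1484^3 = 3268147904 multiplications
Strassen's algorithm: 7^(log2(2048)) = 7^11 = 1977326743 multiplications
Savings: 3268147904 - 1977326743 = 1290821161 multiplications

Standard: 3268147904 multiplications (1484^3). Strassen: 1977326743 multiplications (7^11, after padding to 2048x2048). Strassen reduces 8 recursive multiplications to 7 at each level.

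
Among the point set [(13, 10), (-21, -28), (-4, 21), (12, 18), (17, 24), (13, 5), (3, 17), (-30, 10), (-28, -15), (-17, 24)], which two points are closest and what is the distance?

Computing all pairwise distances among 10 points:

d((13, 10), (-21, -28)) = 50.9902
d((13, 10), (-4, 21)) = 20.2485
d((13, 10), (12, 18)) = 8.0623
d((13, 10), (17, 24)) = 14.5602
d((13, 10), (13, 5)) = 5.0 <-- minimum
d((13, 10), (3, 17)) = 12.2066
d((13, 10), (-30, 10)) = 43.0
d((13, 10), (-28, -15)) = 48.0208
d((13, 10), (-17, 24)) = 33.1059
d((-21, -28), (-4, 21)) = 51.8652
d((-21, -28), (12, 18)) = 56.6127
d((-21, -28), (17, 24)) = 64.405
d((-21, -28), (13, 5)) = 47.3814
d((-21, -28), (3, 17)) = 51.0
d((-21, -28), (-30, 10)) = 39.0512
d((-21, -28), (-28, -15)) = 14.7648
d((-21, -28), (-17, 24)) = 52.1536
d((-4, 21), (12, 18)) = 16.2788
d((-4, 21), (17, 24)) = 21.2132
d((-4, 21), (13, 5)) = 23.3452
d((-4, 21), (3, 17)) = 8.0623
d((-4, 21), (-30, 10)) = 28.2312
d((-4, 21), (-28, -15)) = 43.2666
d((-4, 21), (-17, 24)) = 13.3417
d((12, 18), (17, 24)) = 7.8102
d((12, 18), (13, 5)) = 13.0384
d((12, 18), (3, 17)) = 9.0554
d((12, 18), (-30, 10)) = 42.7551
d((12, 18), (-28, -15)) = 51.8556
d((12, 18), (-17, 24)) = 29.6142
d((17, 24), (13, 5)) = 19.4165
d((17, 24), (3, 17)) = 15.6525
d((17, 24), (-30, 10)) = 49.0408
d((17, 24), (-28, -15)) = 59.5483
d((17, 24), (-17, 24)) = 34.0
d((13, 5), (3, 17)) = 15.6205
d((13, 5), (-30, 10)) = 43.2897
d((13, 5), (-28, -15)) = 45.618
d((13, 5), (-17, 24)) = 35.5106
d((3, 17), (-30, 10)) = 33.7343
d((3, 17), (-28, -15)) = 44.5533
d((3, 17), (-17, 24)) = 21.1896
d((-30, 10), (-28, -15)) = 25.0799
d((-30, 10), (-17, 24)) = 19.105
d((-28, -15), (-17, 24)) = 40.5216

Closest pair: (13, 10) and (13, 5) with distance 5.0

The closest pair is (13, 10) and (13, 5) with Euclidean distance 5.0. For 10 points, brute-force pairwise comparison is shown above. For large n, the divide-and-conquer algorithm (sort by x, recurse on halves, check the dividing strip) achieves O(n log n).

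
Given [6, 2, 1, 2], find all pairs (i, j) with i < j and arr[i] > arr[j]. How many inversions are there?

Finding inversions in [6, 2, 1, 2]:

(0, 1): arr[0]=6 > arr[1]=2
(0, 2): arr[0]=6 > arr[2]=1
(0, 3): arr[0]=6 > arr[3]=2
(1, 2): arr[1]=2 > arr[2]=1

Total inversions: 4

The array has 4 inversion(s): (0,1), (0,2), (0,3), (1,2). Each pair (i,j) satisfies i < j and arr[i] > arr[j].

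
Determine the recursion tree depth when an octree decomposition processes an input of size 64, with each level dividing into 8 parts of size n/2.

For divide and conquer with division factor 2:

Problem sizes at each level:
Level 0: 64
Level 1: 32
Level 2: 16
Level 3: 8
Level 4: 4
Level 5: 2
Level 6: 1

The root is level 0 and the size-1 base case is level 6 (the tree spans levels 0 through 6, i.e. 7 levels counting the root), so the depth is the number of divisions: log_2(64) = 6

The recursion tree depth is log_2(64) = 6. At each level, the problem size is divided by 2, so it takes 6 divisions to reduce to a base case of size 1. The algorithm makes 8 recursive calls at each level.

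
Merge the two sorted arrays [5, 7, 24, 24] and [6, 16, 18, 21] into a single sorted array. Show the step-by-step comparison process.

Merging process:

Compare 5 vs 6: take 5 from left. Merged: [5]
Compare 7 vs 6: take 6 from right. Merged: [5, 6]
Compare 7 vs 16: take 7 from left. Merged: [5, 6, 7]
Compare 24 vs 16: take 16 from right. Merged: [5, 6, 7, 16]
Compare 24 vs 18: take 18 from right. Merged: [5, 6, 7, 16, 18]
Compare 24 vs 21: take 21 from right. Merged: [5, 6, 7, 16, 18, 21]
Append remaining from left: [24, 24]. Merged: [5, 6, 7, 16, 18, 21, 24, 24]

Final merged array: [5, 6, 7, 16, 18, 21, 24, 24]
Total comparisons: 6

The merged array is [5, 6, 7, 16, 18, 21, 24, 24], requiring 6 comparisons. The merge step runs in O(n) time where n is the total number of elements.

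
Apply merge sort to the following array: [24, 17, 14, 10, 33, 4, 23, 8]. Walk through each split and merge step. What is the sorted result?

Merge sort trace:

Split: [24, 17, 14, 10, 33, 4, 23, 8] -> [24, 17, 14, 10] and [33, 4, 23, 8]
  Split: [24, 17, 14, 10] -> [24, 17] and [14, 10]
    Split: [24, 17] -> [24] and [17]
    Merge: [24] + [17] -> [17, 24]
    Split: [14, 10] -> [14] and [10]
    Merge: [14] + [10] -> [10, 14]
  Merge: [17, 24] + [10, 14] -> [10, 14, 17, 24]
  Split: [33, 4, 23, 8] -> [33, 4] and [23, 8]
    Split: [33, 4] -> [33] and [4]
    Merge: [33] + [4] -> [4, 33]
    Split: [23, 8] -> [23] and [8]
    Merge: [23] + [8] -> [8, 23]
  Merge: [4, 33] + [8, 23] -> [4, 8, 23, 33]
Merge: [10, 14, 17, 24] + [4, 8, 23, 33] -> [4, 8, 10, 14, 17, 23, 24, 33]

Final sorted array: [4, 8, 10, 14, 17, 23, 24, 33]

The merge sort proceeds by recursively splitting the array and merging sorted halves.
After all merges, the sorted array is [4, 8, 10, 14, 17, 23, 24, 33].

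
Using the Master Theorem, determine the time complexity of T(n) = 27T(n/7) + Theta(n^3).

Master Theorem for T(n) = 27T(n/7) + O(n^3):

a = 27, b = 7, c = 3
log_b(a) = log_7(27) = 1.6937

Case 3: c = 3 > log_7(27) = 1.6937
T(n) = O(n^3) = O(n^3)

For T(n) = 27T(n/7) + O(n^3): log_7(27) = 1.6937. This is Case 3 of the Master Theorem (c > log_b(a), work dominated by root), giving O(n^3).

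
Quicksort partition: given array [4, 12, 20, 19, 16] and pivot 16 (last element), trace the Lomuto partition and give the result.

Lomuto partition with pivot = 16:

Initial array: [4, 12, 20, 19, 16]

arr[0]=4 <= 16: swap with position 0, array becomes [4, 12, 20, 19, 16]
arr[1]=12 <= 16: swap with position 1, array becomes [4, 12, 20, 19, 16]
arr[2]=20 > 16: no swap
arr[3]=19 > 16: no swap

Place pivot at position 2: [4, 12, 16, 19, 20]
Pivot position: 2

After partitioning with pivot 16, the array becomes [4, 12, 16, 19, 20]. The pivot is placed at index 2. All elements to the left of the pivot are <= 16, and all elements to the right are > 16.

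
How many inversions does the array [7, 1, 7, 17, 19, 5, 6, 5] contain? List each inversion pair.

Finding inversions in [7, 1, 7, 17, 19, 5, 6, 5]:

(0, 1): arr[0]=7 > arr[1]=1
(0, 5): arr[0]=7 > arr[5]=5
(0, 6): arr[0]=7 > arr[6]=6
(0, 7): arr[0]=7 > arr[7]=5
(2, 5): arr[2]=7 > arr[5]=5
(2, 6): arr[2]=7 > arr[6]=6
(2, 7): arr[2]=7 > arr[7]=5
(3, 5): arr[3]=17 > arr[5]=5
(3, 6): arr[3]=17 > arr[6]=6
(3, 7): arr[3]=17 > arr[7]=5
(4, 5): arr[4]=19 > arr[5]=5
(4, 6): arr[4]=19 > arr[6]=6
(4, 7): arr[4]=19 > arr[7]=5
(6, 7): arr[6]=6 > arr[7]=5

Total inversions: 14

The array has 14 inversion(s): (0,1), (0,5), (0,6), (0,7), (2,5), (2,6), (2,7), (3,5), (3,6), (3,7), (4,5), (4,6), (4,7), (6,7). Each pair (i,j) satisfies i < j and arr[i] > arr[j].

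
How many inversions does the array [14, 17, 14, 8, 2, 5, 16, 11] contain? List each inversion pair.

Finding inversions in [14, 17, 14, 8, 2, 5, 16, 11]:

(0, 3): arr[0]=14 > arr[3]=8
(0, 4): arr[0]=14 > arr[4]=2
(0, 5): arr[0]=14 > arr[5]=5
(0, 7): arr[0]=14 > arr[7]=11
(1, 2): arr[1]=17 > arr[2]=14
(1, 3): arr[1]=17 > arr[3]=8
(1, 4): arr[1]=17 > arr[4]=2
(1, 5): arr[1]=17 > arr[5]=5
(1, 6): arr[1]=17 > arr[6]=16
(1, 7): arr[1]=17 > arr[7]=11
(2, 3): arr[2]=14 > arr[3]=8
(2, 4): arr[2]=14 > arr[4]=2
(2, 5): arr[2]=14 > arr[5]=5
(2, 7): arr[2]=14 > arr[7]=11
(3, 4): arr[3]=8 > arr[4]=2
(3, 5): arr[3]=8 > arr[5]=5
(6, 7): arr[6]=16 > arr[7]=11

Total inversions: 17

The array has 17 inversion(s): (0,3), (0,4), (0,5), (0,7), (1,2), (1,3), (1,4), (1,5), (1,6), (1,7), (2,3), (2,4), (2,5), (2,7), (3,4), (3,5), (6,7). Each pair (i,j) satisfies i < j and arr[i] > arr[j].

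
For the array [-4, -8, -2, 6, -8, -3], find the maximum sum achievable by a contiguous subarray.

Using Kadane's algorithm on [-4, -8, -2, 6, -8, -3]:

Scanning through the array:
Position 1 (value -8): max_ending_here = -8, max_so_far = -4
Position 2 (value -2): max_ending_here = -2, max_so_far = -2
Position 3 (value 6): max_ending_here = 6, max_so_far = 6
Position 4 (value -8): max_ending_here = -2, max_so_far = 6
Position 5 (value -3): max_ending_here = -3, max_so_far = 6

Maximum subarray: [6]
Maximum sum: 6

The maximum subarray is [6] with sum 6. This subarray runs from index 3 to index 3.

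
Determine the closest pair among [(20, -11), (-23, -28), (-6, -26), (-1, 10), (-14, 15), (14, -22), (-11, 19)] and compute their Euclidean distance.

Computing all pairwise distances among 7 points:

d((20, -11), (-23, -28)) = 46.2385
d((20, -11), (-6, -26)) = 30.0167
d((20, -11), (-1, 10)) = 29.6985
d((20, -11), (-14, 15)) = 42.8019
d((20, -11), (14, -22)) = 12.53
d((20, -11), (-11, 19)) = 43.1393
d((-23, -28), (-6, -26)) = 17.1172
d((-23, -28), (-1, 10)) = 43.909
d((-23, -28), (-14, 15)) = 43.9318
d((-23, -28), (14, -22)) = 37.4833
d((-23, -28), (-11, 19)) = 48.5077
d((-6, -26), (-1, 10)) = 36.3456
d((-6, -26), (-14, 15)) = 41.7732
d((-6, -26), (14, -22)) = 20.3961
d((-6, -26), (-11, 19)) = 45.2769
d((-1, 10), (-14, 15)) = 13.9284
d((-1, 10), (14, -22)) = 35.3412
d((-1, 10), (-11, 19)) = 13.4536
d((-14, 15), (14, -22)) = 46.4004
d((-14, 15), (-11, 19)) = 5.0 <-- minimum
d((14, -22), (-11, 19)) = 48.0208

Closest pair: (-14, 15) and (-11, 19) with distance 5.0

The closest pair is (-14, 15) and (-11, 19) with Euclidean distance 5.0. For 7 points, brute-force pairwise comparison is shown above. For large n, the divide-and-conquer algorithm (sort by x, recurse on halves, check the dividing strip) achieves O(n log n).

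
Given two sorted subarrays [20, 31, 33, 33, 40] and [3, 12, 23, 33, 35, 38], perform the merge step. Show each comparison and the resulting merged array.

Merging process:

Compare 20 vs 3: take 3 from right. Merged: [3]
Compare 20 vs 12: take 12 from right. Merged: [3, 12]
Compare 20 vs 23: take 20 from left. Merged: [3, 12, 20]
Compare 31 vs 23: take 23 from right. Merged: [3, 12, 20, 23]
Compare 31 vs 33: take 31 from left. Merged: [3, 12, 20, 23, 31]
Compare 33 vs 33: take 33 from left. Merged: [3, 12, 20, 23, 31, 33]
Compare 33 vs 33: take 33 from left. Merged: [3, 12, 20, 23, 31, 33, 33]
Compare 40 vs 33: take 33 from right. Merged: [3, 12, 20, 23, 31, 33, 33, 33]
Compare 40 vs 35: take 35 from right. Merged: [3, 12, 20, 23, 31, 33, 33, 33, 35]
Compare 40 vs 38: take 38 from right. Merged: [3, 12, 20, 23, 31, 33, 33, 33, 35, 38]
Append remaining from left: [40]. Merged: [3, 12, 20, 23, 31, 33, 33, 33, 35, 38, 40]

Final merged array: [3, 12, 20, 23, 31, 33, 33, 33, 35, 38, 40]
Total comparisons: 10

The merged array is [3, 12, 20, 23, 31, 33, 33, 33, 35, 38, 40], requiring 10 comparisons. The merge step runs in O(n) time where n is the total number of elements.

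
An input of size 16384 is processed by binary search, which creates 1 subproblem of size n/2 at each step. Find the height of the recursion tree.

For divide and conquer with division factor 2:

Problem sizes at each level:
Level 0: 16384
Level 1: 8192
Level 2: 4096
Level 3: 2048
Level 4: 1024
Level 5: 512
Level 6: 256
Level 7: 128
Level 8: 64
Level 9: 32
Level 10: 16
Level 11: 8
Level 12: 4
Level 13: 2
Level 14: 1

The root is level 0 and the size-1 base case is level 14 (the tree spans levels 0 through 14, i.e. 15 levels counting the root), so the depth is the number of divisions: log_2(16384) = 14

The recursion tree depth is log_2(16384) = 14. At each level, the problem size is divided by 2, so it takes 14 divisions to reduce to a base case of size 1. The algorithm makes 1 recursive call at each level.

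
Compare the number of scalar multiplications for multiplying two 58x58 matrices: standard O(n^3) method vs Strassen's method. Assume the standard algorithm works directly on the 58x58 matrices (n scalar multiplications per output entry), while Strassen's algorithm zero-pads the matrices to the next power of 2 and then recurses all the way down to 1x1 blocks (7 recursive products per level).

Matrix multiplication for 58x58 matrices:

Strassen's algorithm requires power-of-2 dimensions. Pad 58x58 to 64x64 (next power of 2).

Standard algorithm: 58^3 = 195112 multiplications
Strassen's algorithm: 7^(log2(64)) = 7^6 = 117649 multiplications
Savings: 195112 - 117649 = 77463 multiplications

Standard: 195112 multiplications (58^3). Strassen: 117649 multiplications (7^6, after padding to 64x64). Strassen reduces 8 recursive multiplications to 7 at each level.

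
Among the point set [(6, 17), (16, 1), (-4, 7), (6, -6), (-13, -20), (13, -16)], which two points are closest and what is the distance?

Computing all pairwise distances among 6 points:

d((6, 17), (16, 1)) = 18.868
d((6, 17), (-4, 7)) = 14.1421
d((6, 17), (6, -6)) = 23.0
d((6, 17), (-13, -20)) = 41.5933
d((6, 17), (13, -16)) = 33.7343
d((16, 1), (-4, 7)) = 20.8806
d((16, 1), (6, -6)) = 12.2066 <-- minimum
d((16, 1), (-13, -20)) = 35.805
d((16, 1), (13, -16)) = 17.2627
d((-4, 7), (6, -6)) = 16.4012
d((-4, 7), (-13, -20)) = 28.4605
d((-4, 7), (13, -16)) = 28.6007
d((6, -6), (-13, -20)) = 23.6008
d((6, -6), (13, -16)) = 12.2066 <-- minimum
d((-13, -20), (13, -16)) = 26.3059

Minimum distance: 12.2066 (tie among 2 pairs: (16, 1) and (6, -6); (6, -6) and (13, -16))

The minimum Euclidean distance is 12.2066. There is a tie: 2 pairs achieve this minimum — (16, 1) and (6, -6); (6, -6) and (13, -16). Any of these is a valid closest pair. For 6 points, brute-force pairwise comparison is shown above. For large n, the divide-and-conquer algorithm (sort by x, recurse on halves, check the dividing strip) achieves O(n log n).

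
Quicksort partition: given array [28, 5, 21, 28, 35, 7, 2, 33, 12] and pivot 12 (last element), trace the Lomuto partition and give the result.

Lomuto partition with pivot = 12:

Initial array: [28, 5, 21, 28, 35, 7, 2, 33, 12]

arr[0]=28 > 12: no swap
arr[1]=5 <= 12: swap with position 0, array becomes [5, 28, 21, 28, 35, 7, 2, 33, 12]
arr[2]=21 > 12: no swap
arr[3]=28 > 12: no swap
arr[4]=35 > 12: no swap
arr[5]=7 <= 12: swap with position 1, array becomes [5, 7, 21, 28, 35, 28, 2, 33, 12]
arr[6]=2 <= 12: swap with position 2, array becomes [5, 7, 2, 28, 35, 28, 21, 33, 12]
arr[7]=33 > 12: no swap

Place pivot at position 3: [5, 7, 2, 12, 35, 28, 21, 33, 28]
Pivot position: 3

After partitioning with pivot 12, the array becomes [5, 7, 2, 12, 35, 28, 21, 33, 28]. The pivot is placed at index 3. All elements to the left of the pivot are <= 12, and all elements to the right are > 12.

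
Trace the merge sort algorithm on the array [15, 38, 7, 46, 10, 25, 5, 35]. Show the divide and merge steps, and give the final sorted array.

Merge sort trace:

Split: [15, 38, 7, 46, 10, 25, 5, 35] -> [15, 38, 7, 46] and [10, 25, 5, 35]
  Split: [15, 38, 7, 46] -> [15, 38] and [7, 46]
    Split: [15, 38] -> [15] and [38]
    Merge: [15] + [38] -> [15, 38]
    Split: [7, 46] -> [7] and [46]
    Merge: [7] + [46] -> [7, 46]
  Merge: [15, 38] + [7, 46] -> [7, 15, 38, 46]
  Split: [10, 25, 5, 35] -> [10, 25] and [5, 35]
    Split: [10, 25] -> [10] and [25]
    Merge: [10] + [25] -> [10, 25]
    Split: [5, 35] -> [5] and [35]
    Merge: [5] + [35] -> [5, 35]
  Merge: [10, 25] + [5, 35] -> [5, 10, 25, 35]
Merge: [7, 15, 38, 46] + [5, 10, 25, 35] -> [5, 7, 10, 15, 25, 35, 38, 46]

Final sorted array: [5, 7, 10, 15, 25, 35, 38, 46]

The merge sort proceeds by recursively splitting the array and merging sorted halves.
After all merges, the sorted array is [5, 7, 10, 15, 25, 35, 38, 46].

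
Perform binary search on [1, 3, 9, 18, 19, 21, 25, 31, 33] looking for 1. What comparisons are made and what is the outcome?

Binary search for 1 in [1, 3, 9, 18, 19, 21, 25, 31, 33]:

lo=0, hi=8, mid=4, arr[mid]=19 -> 19 > 1, search left half
lo=0, hi=3, mid=1, arr[mid]=3 -> 3 > 1, search left half
lo=0, hi=0, mid=0, arr[mid]=1 -> Found target at index 0!

Binary search finds 1 at index 0 after 3 comparisons. The search repeatedly halves the search space by comparing with the middle element.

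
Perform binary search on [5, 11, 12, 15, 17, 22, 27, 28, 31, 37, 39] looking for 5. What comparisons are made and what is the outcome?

Binary search for 5 in [5, 11, 12, 15, 17, 22, 27, 28, 31, 37, 39]:

lo=0, hi=10, mid=5, arr[mid]=22 -> 22 > 5, search left half
lo=0, hi=4, mid=2, arr[mid]=12 -> 12 > 5, search left half
lo=0, hi=1, mid=0, arr[mid]=5 -> Found target at index 0!

Binary search finds 5 at index 0 after 3 comparisons. The search repeatedly halves the search space by comparing with the middle element.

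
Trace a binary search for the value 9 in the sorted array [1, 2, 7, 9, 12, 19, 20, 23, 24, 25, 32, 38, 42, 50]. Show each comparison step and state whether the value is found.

Binary search for 9 in [1, 2, 7, 9, 12, 19, 20, 23, 24, 25, 32, 38, 42, 50]:

lo=0, hi=13, mid=6, arr[mid]=20 -> 20 > 9, search left half
lo=0, hi=5, mid=2, arr[mid]=7 -> 7 < 9, search right half
lo=3, hi=5, mid=4, arr[mid]=12 -> 12 > 9, search left half
lo=3, hi=3, mid=3, arr[mid]=9 -> Found target at index 3!

Binary search finds 9 at index 3 after 4 comparisons. The search repeatedly halves the search space by comparing with the middle element.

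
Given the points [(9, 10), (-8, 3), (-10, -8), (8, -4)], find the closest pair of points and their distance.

Computing all pairwise distances among 4 points:

d((9, 10), (-8, 3)) = 18.3848
d((9, 10), (-10, -8)) = 26.1725
d((9, 10), (8, -4)) = 14.0357
d((-8, 3), (-10, -8)) = 11.1803 <-- minimum
d((-8, 3), (8, -4)) = 17.4642
d((-10, -8), (8, -4)) = 18.4391

Closest pair: (-8, 3) and (-10, -8) with distance 11.1803

The closest pair is (-8, 3) and (-10, -8) with Euclidean distance 11.1803. For 4 points, brute-force pairwise comparison is shown above. For large n, the divide-and-conquer algorithm (sort by x, recurse on halves, check the dividing strip) achieves O(n log n).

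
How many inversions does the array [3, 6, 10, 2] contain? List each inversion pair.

Finding inversions in [3, 6, 10, 2]:

(0, 3): arr[0]=3 > arr[3]=2
(1, 3): arr[1]=6 > arr[3]=2
(2, 3): arr[2]=10 > arr[3]=2

Total inversions: 3

The array has 3 inversion(s): (0,3), (1,3), (2,3). Each pair (i,j) satisfies i < j and arr[i] > arr[j].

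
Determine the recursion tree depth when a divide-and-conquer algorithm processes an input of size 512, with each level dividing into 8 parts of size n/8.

For divide and conquer with division factor 8:

Problem sizes at each level:
Level 0: 512
Level 1: 64
Level 2: 8
Level 3: 1

The root is level 0 and the size-1 base case is level 3 (the tree spans levels 0 through 3, i.e. 4 levels counting the root), so the depth is the number of divisions: log_8(512) = 3

The recursion tree depth is log_8(512) = 3. At each level, the problem size is divided by 8, so it takes 3 divisions to reduce to a base case of size 1. The algorithm makes 8 recursive calls at each level.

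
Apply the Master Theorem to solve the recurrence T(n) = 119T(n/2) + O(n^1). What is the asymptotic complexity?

Master Theorem for T(n) = 119T(n/2) + O(n^1):

a = 119, b = 2, c = 1
log_b(a) = log_2(119) = 6.8948

Case 1: c = 1 < log_2(119) = 6.8948
T(n) = O(n^(log_2 119))

For T(n) = 119T(n/2) + O(n^1): log_2(119) = 6.8948. This is Case 1 of the Master Theorem (c < log_b(a), work dominated by leaves), giving O(n^(log_2 119)).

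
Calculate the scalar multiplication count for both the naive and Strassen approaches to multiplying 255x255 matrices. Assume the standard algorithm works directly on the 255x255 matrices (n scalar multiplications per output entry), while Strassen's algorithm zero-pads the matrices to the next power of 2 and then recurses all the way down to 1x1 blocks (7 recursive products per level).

Matrix multiplication for 255x255 matrices:

Strassen's algorithm requires power-of-2 dimensions. Pad 255x255 to 256x256 (next power of 2).

Standard algorithm: 255^3 = 16581375 multiplications
Strassen's algorithm: 7^(log2(256)) = 7^8 = 5764801 multiplications
Savings: 16581375 - 5764801 = 10816574 multiplications

Standard: 16581375 multiplications (255^3). Strassen: 5764801 multiplications (7^8, after padding to 256x256). Strassen reduces 8 recursive multiplications to 7 at each level.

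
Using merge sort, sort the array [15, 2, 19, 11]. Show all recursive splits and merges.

Merge sort trace:

Split: [15, 2, 19, 11] -> [15, 2] and [19, 11]
  Split: [15, 2] -> [15] and [2]
  Merge: [15] + [2] -> [2, 15]
  Split: [19, 11] -> [19] and [11]
  Merge: [19] + [11] -> [11, 19]
Merge: [2, 15] + [11, 19] -> [2, 11, 15, 19]

Final sorted array: [2, 11, 15, 19]

The merge sort proceeds by recursively splitting the array and merging sorted halves.
After all merges, the sorted array is [2, 11, 15, 19].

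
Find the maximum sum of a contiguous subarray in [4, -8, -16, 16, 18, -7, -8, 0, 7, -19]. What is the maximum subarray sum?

Using Kadane's algorithm on [4, -8, -16, 16, 18, -7, -8, 0, 7, -19]:

Scanning through the array:
Position 1 (value -8): max_ending_here = -4, max_so_far = 4
Position 2 (value -16): max_ending_here = -16, max_so_far = 4
Position 3 (value 16): max_ending_here = 16, max_so_far = 16
Position 4 (value 18): max_ending_here = 34, max_so_far = 34
Position 5 (value -7): max_ending_here = 27, max_so_far = 34
Position 6 (value -8): max_ending_here = 19, max_so_far = 34
Position 7 (value 0): max_ending_here = 19, max_so_far = 34
Position 8 (value 7): max_ending_here = 26, max_so_far = 34
Position 9 (value -19): max_ending_here = 7, max_so_far = 34

Maximum subarray: [16, 18]
Maximum sum: 34

The maximum subarray is [16, 18] with sum 34. This subarray runs from index 3 to index 4.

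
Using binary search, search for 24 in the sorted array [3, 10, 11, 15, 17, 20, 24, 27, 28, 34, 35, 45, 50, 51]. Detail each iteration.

Binary search for 24 in [3, 10, 11, 15, 17, 20, 24, 27, 28, 34, 35, 45, 50, 51]:

lo=0, hi=13, mid=6, arr[mid]=24 -> Found target at index 6!

Binary search finds 24 at index 6 after 1 comparisons. The search repeatedly halves the search space by comparing with the middle element.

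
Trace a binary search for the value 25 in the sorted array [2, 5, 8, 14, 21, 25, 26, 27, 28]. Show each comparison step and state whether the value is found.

Binary search for 25 in [2, 5, 8, 14, 21, 25, 26, 27, 28]:

lo=0, hi=8, mid=4, arr[mid]=21 -> 21 < 25, search right half
lo=5, hi=8, mid=6, arr[mid]=26 -> 26 > 25, search left half
lo=5, hi=5, mid=5, arr[mid]=25 -> Found target at index 5!

Binary search finds 25 at index 5 after 3 comparisons. The search repeatedly halves the search space by comparing with the middle element.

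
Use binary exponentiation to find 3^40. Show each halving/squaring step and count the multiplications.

Computing 3^40 by squaring (build up from 3^1; each line after the first costs one multiplication):

3^1 = 3
3^2 = (3^1)^2 = 3^2 = 9
3^4 = (3^2)^2 = 9^2 = 81
3^5 = 3 * 3^4 = 3 * 81 = 243
3^10 = (3^5)^2 = 243^2 = 59049
3^20 = (3^10)^2 = 59049^2 = 3486784401
3^40 = (3^20)^2 = 3486784401^2 = 12157665459056928801

Result: 12157665459056928801
Multiplications needed: 6 (6 lines after 3^1)

3^40 = 12157665459056928801. Using exponentiation by squaring, this requires 6 multiplications. The key idea: if the exponent is even, square the half-power; if odd, multiply by the base once.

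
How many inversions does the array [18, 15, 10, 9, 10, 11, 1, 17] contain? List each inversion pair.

Finding inversions in [18, 15, 10, 9, 10, 11, 1, 17]:

(0, 1): arr[0]=18 > arr[1]=15
(0, 2): arr[0]=18 > arr[2]=10
(0, 3): arr[0]=18 > arr[3]=9
(0, 4): arr[0]=18 > arr[4]=10
(0, 5): arr[0]=18 > arr[5]=11
(0, 6): arr[0]=18 > arr[6]=1
(0, 7): arr[0]=18 > arr[7]=17
(1, 2): arr[1]=15 > arr[2]=10
(1, 3): arr[1]=15 > arr[3]=9
(1, 4): arr[1]=15 > arr[4]=10
(1, 5): arr[1]=15 > arr[5]=11
(1, 6): arr[1]=15 > arr[6]=1
(2, 3): arr[2]=10 > arr[3]=9
(2, 6): arr[2]=10 > arr[6]=1
(3, 6): arr[3]=9 > arr[6]=1
(4, 6): arr[4]=10 > arr[6]=1
(5, 6): arr[5]=11 > arr[6]=1

Total inversions: 17

The array has 17 inversion(s): (0,1), (0,2), (0,3), (0,4), (0,5), (0,6), (0,7), (1,2), (1,3), (1,4), (1,5), (1,6), (2,3), (2,6), (3,6), (4,6), (5,6). Each pair (i,j) satisfies i < j and arr[i] > arr[j].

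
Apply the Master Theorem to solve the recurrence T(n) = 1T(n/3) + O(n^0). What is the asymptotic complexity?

Master Theorem for T(n) = 1T(n/3) + O(n^0):

a = 1, b = 3, c = 0
log_b(a) = log_3(1) = 0.0000

Case 2: c = 0 = log_3(1) = 0.0000
T(n) = O(n^0 log n) = O(log n)

For T(n) = 1T(n/3) + O(n^0): log_3(1) = 0.0000. This is Case 2 of the Master Theorem (c = log_b(a), equal work at all levels), giving O(log n).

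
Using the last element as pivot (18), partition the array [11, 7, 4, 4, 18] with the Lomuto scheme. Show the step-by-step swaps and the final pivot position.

Lomuto partition with pivot = 18:

Initial array: [11, 7, 4, 4, 18]

arr[0]=11 <= 18: swap with position 0, array becomes [11, 7, 4, 4, 18]
arr[1]=7 <= 18: swap with position 1, array becomes [11, 7, 4, 4, 18]
arr[2]=4 <= 18: swap with position 2, array becomes [11, 7, 4, 4, 18]
arr[3]=4 <= 18: swap with position 3, array becomes [11, 7, 4, 4, 18]

Place pivot at position 4: [11, 7, 4, 4, 18]
Pivot position: 4

After partitioning with pivot 18, the array becomes [11, 7, 4, 4, 18]. The pivot is placed at index 4. All elements to the left of the pivot are <= 18, and all elements to the right are > 18.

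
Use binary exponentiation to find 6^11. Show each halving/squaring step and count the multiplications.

Computing 6^11 by squaring (build up from 6^1; each line after the first costs one multiplication):

6^1 = 6
6^2 = (6^1)^2 = 6^2 = 36
6^4 = (6^2)^2 = 36^2 = 1296
6^5 = 6 * 6^4 = 6 * 1296 = 7776
6^10 = (6^5)^2 = 7776^2 = 60466176
6^11 = 6 * 6^10 = 6 * 60466176 = 362797056

Result: 362797056
Multiplications needed: 5 (5 lines after 6^1)

6^11 = 362797056. Using exponentiation by squaring, this requires 5 multiplications. The key idea: if the exponent is even, square the half-power; if odd, multiply by the base once.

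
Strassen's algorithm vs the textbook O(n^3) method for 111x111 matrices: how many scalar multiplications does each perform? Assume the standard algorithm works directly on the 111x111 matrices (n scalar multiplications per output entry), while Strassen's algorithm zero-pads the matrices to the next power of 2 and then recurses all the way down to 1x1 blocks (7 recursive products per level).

Matrix multiplication for 111x111 matrices:

Strassen's algorithm requires power-of-2 dimensions. Pad 111x111 to 128x128 (next power of 2).

Standard algorithm: 111^3 = 1367631 multiplications
Strassen's algorithm: 7^(log2(128)) = 7^7 = 823543 multiplications
Savings: 1367631 - 823543 = 544088 multiplications

Standard: 1367631 multiplications (111^3). Strassen: 823543 multiplications (7^7, after padding to 128x128). Strassen reduces 8 recursive multiplications to 7 at each level.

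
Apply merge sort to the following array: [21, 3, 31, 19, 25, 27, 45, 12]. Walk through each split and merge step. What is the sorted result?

Merge sort trace:

Split: [21, 3, 31, 19, 25, 27, 45, 12] -> [21, 3, 31, 19] and [25, 27, 45, 12]
  Split: [21, 3, 31, 19] -> [21, 3] and [31, 19]
    Split: [21, 3] -> [21] and [3]
    Merge: [21] + [3] -> [3, 21]
    Split: [31, 19] -> [31] and [19]
    Merge: [31] + [19] -> [19, 31]
  Merge: [3, 21] + [19, 31] -> [3, 19, 21, 31]
  Split: [25, 27, 45, 12] -> [25, 27] and [45, 12]
    Split: [25, 27] -> [25] and [27]
    Merge: [25] + [27] -> [25, 27]
    Split: [45, 12] -> [45] and [12]
    Merge: [45] + [12] -> [12, 45]
  Merge: [25, 27] + [12, 45] -> [12, 25, 27, 45]
Merge: [3, 19, 21, 31] + [12, 25, 27, 45] -> [3, 12, 19, 21, 25, 27, 31, 45]

Final sorted array: [3, 12, 19, 21, 25, 27, 31, 45]

The merge sort proceeds by recursively splitting the array and merging sorted halves.
After all merges, the sorted array is [3, 12, 19, 21, 25, 27, 31, 45].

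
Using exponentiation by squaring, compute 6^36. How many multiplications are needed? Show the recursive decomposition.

Computing 6^36 by squaring (build up from 6^1; each line after the first costs one multiplication):

6^1 = 6
6^2 = (6^1)^2 = 6^2 = 36
6^4 = (6^2)^2 = 36^2 = 1296
6^8 = (6^4)^2 = 1296^2 = 1679616
6^9 = 6 * 6^8 = 6 * 1679616 = 10077696
6^18 = (6^9)^2 = 10077696^2 = 101559956668416
6^36 = (6^18)^2 = 101559956668416^2 = 10314424798490535546171949056

Result: 10314424798490535546171949056
Multiplications needed: 6 (6 lines after 6^1)

6^36 = 10314424798490535546171949056. Using exponentiation by squaring, this requires 6 multiplications. The key idea: if the exponent is even, square the half-power; if odd, multiply by the base once.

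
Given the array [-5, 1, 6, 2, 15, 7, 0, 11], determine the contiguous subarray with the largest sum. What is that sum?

Using Kadane's algorithm on [-5, 1, 6, 2, 15, 7, 0, 11]:

Scanning through the array:
Position 1 (value 1): max_ending_here = 1, max_so_far = 1
Position 2 (value 6): max_ending_here = 7, max_so_far = 7
Position 3 (value 2): max_ending_here = 9, max_so_far = 9
Position 4 (value 15): max_ending_here = 24, max_so_far = 24
Position 5 (value 7): max_ending_here = 31, max_so_far = 31
Position 6 (value 0): max_ending_here = 31, max_so_far = 31
Position 7 (value 11): max_ending_here = 42, max_so_far = 42

Maximum subarray: [1, 6, 2, 15, 7, 0, 11]
Maximum sum: 42

The maximum subarray is [1, 6, 2, 15, 7, 0, 11] with sum 42. This subarray runs from index 1 to index 7.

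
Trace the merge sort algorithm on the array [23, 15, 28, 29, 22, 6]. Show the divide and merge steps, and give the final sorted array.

Merge sort trace:

Split: [23, 15, 28, 29, 22, 6] -> [23, 15, 28] and [29, 22, 6]
  Split: [23, 15, 28] -> [23] and [15, 28]
    Split: [15, 28] -> [15] and [28]
    Merge: [15] + [28] -> [15, 28]
  Merge: [23] + [15, 28] -> [15, 23, 28]
  Split: [29, 22, 6] -> [29] and [22, 6]
    Split: [22, 6] -> [22] and [6]
    Merge: [22] + [6] -> [6, 22]
  Merge: [29] + [6, 22] -> [6, 22, 29]
Merge: [15, 23, 28] + [6, 22, 29] -> [6, 15, 22, 23, 28, 29]

Final sorted array: [6, 15, 22, 23, 28, 29]

The merge sort proceeds by recursively splitting the array and merging sorted halves.
After all merges, the sorted array is [6, 15, 22, 23, 28, 29].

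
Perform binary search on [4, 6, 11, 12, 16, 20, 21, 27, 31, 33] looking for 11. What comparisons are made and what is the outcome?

Binary search for 11 in [4, 6, 11, 12, 16, 20, 21, 27, 31, 33]:

lo=0, hi=9, mid=4, arr[mid]=16 -> 16 > 11, search left half
lo=0, hi=3, mid=1, arr[mid]=6 -> 6 < 11, search right half
lo=2, hi=3, mid=2, arr[mid]=11 -> Found target at index 2!

Binary search finds 11 at index 2 after 3 comparisons. The search repeatedly halves the search space by comparing with the middle element.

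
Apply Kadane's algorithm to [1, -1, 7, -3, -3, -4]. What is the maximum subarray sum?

Using Kadane's algorithm on [1, -1, 7, -3, -3, -4]:

Scanning through the array:
Position 1 (value -1): max_ending_here = 0, max_so_far = 1
Position 2 (value 7): max_ending_here = 7, max_so_far = 7
Position 3 (value -3): max_ending_here = 4, max_so_far = 7
Position 4 (value -3): max_ending_here = 1, max_so_far = 7
Position 5 (value -4): max_ending_here = -3, max_so_far = 7

Maximum subarray: [1, -1, 7]
Maximum sum: 7

The maximum subarray is [1, -1, 7] with sum 7. This subarray runs from index 0 to index 2.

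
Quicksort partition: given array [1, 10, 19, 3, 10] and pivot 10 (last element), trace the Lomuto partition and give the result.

Lomuto partition with pivot = 10:

Initial array: [1, 10, 19, 3, 10]

arr[0]=1 <= 10: swap with position 0, array becomes [1, 10, 19, 3, 10]
arr[1]=10 <= 10: swap with position 1, array becomes [1, 10, 19, 3, 10]
arr[2]=19 > 10: no swap
arr[3]=3 <= 10: swap with position 2, array becomes [1, 10, 3, 19, 10]

Place pivot at position 3: [1, 10, 3, 10, 19]
Pivot position: 3

After partitioning with pivot 10, the array becomes [1, 10, 3, 10, 19]. The pivot is placed at index 3. All elements to the left of the pivot are <= 10, and all elements to the right are > 10.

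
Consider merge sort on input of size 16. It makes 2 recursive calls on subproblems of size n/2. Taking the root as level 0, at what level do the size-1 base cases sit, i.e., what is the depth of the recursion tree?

For divide and conquer with division factor 2:

Problem sizes at each level:
Level 0: 16
Level 1: 8
Level 2: 4
Level 3: 2
Level 4: 1

The root is level 0 and the size-1 base case is level 4 (the tree spans levels 0 through 4, i.e. 5 levels counting the root), so the depth is the number of divisions: log_2(16) = 4

The recursion tree depth is log_2(16) = 4. At each level, the problem size is divided by 2, so it takes 4 divisions to reduce to a base case of size 1. The algorithm makes 2 recursive calls at each level.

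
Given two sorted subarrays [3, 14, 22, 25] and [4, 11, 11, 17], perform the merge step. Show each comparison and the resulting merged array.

Merging process:

Compare 3 vs 4: take 3 from left. Merged: [3]
Compare 14 vs 4: take 4 from right. Merged: [3, 4]
Compare 14 vs 11: take 11 from right. Merged: [3, 4, 11]
Compare 14 vs 11: take 11 from right. Merged: [3, 4, 11, 11]
Compare 14 vs 17: take 14 from left. Merged: [3, 4, 11, 11, 14]
Compare 22 vs 17: take 17 from right. Merged: [3, 4, 11, 11, 14, 17]
Append remaining from left: [22, 25]. Merged: [3, 4, 11, 11, 14, 17, 22, 25]

Final merged array: [3, 4, 11, 11, 14, 17, 22, 25]
Total comparisons: 6

The merged array is [3, 4, 11, 11, 14, 17, 22, 25], requiring 6 comparisons. The merge step runs in O(n) time where n is the total number of elements.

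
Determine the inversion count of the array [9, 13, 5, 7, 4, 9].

Finding inversions in [9, 13, 5, 7, 4, 9]:

(0, 2): arr[0]=9 > arr[2]=5
(0, 3): arr[0]=9 > arr[3]=7
(0, 4): arr[0]=9 > arr[4]=4
(1, 2): arr[1]=13 > arr[2]=5
(1, 3): arr[1]=13 > arr[3]=7
(1, 4): arr[1]=13 > arr[4]=4
(1, 5): arr[1]=13 > arr[5]=9
(2, 4): arr[2]=5 > arr[4]=4
(3, 4): arr[3]=7 > arr[4]=4

Total inversions: 9

The array has 9 inversion(s): (0,2), (0,3), (0,4), (1,2), (1,3), (1,4), (1,5), (2,4), (3,4). Each pair (i,j) satisfies i < j and arr[i] > arr[j].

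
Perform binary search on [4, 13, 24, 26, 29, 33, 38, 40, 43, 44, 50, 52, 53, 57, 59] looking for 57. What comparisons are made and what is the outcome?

Binary search for 57 in [4, 13, 24, 26, 29, 33, 38, 40, 43, 44, 50, 52, 53, 57, 59]:

lo=0, hi=14, mid=7, arr[mid]=40 -> 40 < 57, search right half
lo=8, hi=14, mid=11, arr[mid]=52 -> 52 < 57, search right half
lo=12, hi=14, mid=13, arr[mid]=57 -> Found target at index 13!

Binary search finds 57 at index 13 after 3 comparisons. The search repeatedly halves the search space by comparing with the middle element.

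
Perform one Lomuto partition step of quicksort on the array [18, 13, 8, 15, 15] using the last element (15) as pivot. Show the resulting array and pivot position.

Lomuto partition with pivot = 15:

Initial array: [18, 13, 8, 15, 15]

arr[0]=18 > 15: no swap
arr[1]=13 <= 15: swap with position 0, array becomes [13, 18, 8, 15, 15]
arr[2]=8 <= 15: swap with position 1, array becomes [13, 8, 18, 15, 15]
arr[3]=15 <= 15: swap with position 2, array becomes [13, 8, 15, 18, 15]

Place pivot at position 3: [13, 8, 15, 15, 18]
Pivot position: 3

After partitioning with pivot 15, the array becomes [13, 8, 15, 15, 18]. The pivot is placed at index 3. All elements to the left of the pivot are <= 15, and all elements to the right are > 15.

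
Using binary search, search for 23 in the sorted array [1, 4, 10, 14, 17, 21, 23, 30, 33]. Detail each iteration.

Binary search for 23 in [1, 4, 10, 14, 17, 21, 23, 30, 33]:

lo=0, hi=8, mid=4, arr[mid]=17 -> 17 < 23, search right half
lo=5, hi=8, mid=6, arr[mid]=23 -> Found target at index 6!

Binary search finds 23 at index 6 after 2 comparisons. The search repeatedly halves the search space by comparing with the middle element.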